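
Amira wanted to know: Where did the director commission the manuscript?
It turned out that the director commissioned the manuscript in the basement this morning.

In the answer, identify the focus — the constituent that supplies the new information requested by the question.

The wh-word "where" asks about the location.
In the answer, "the director" and "the manuscript" are given — repeated from the question.
"this morning" is also new, but it specifies the time, which is not what the question asks about — so it is not the focus.
The constituent filling the location gap is "in the basement"; that is the focus.

in the basement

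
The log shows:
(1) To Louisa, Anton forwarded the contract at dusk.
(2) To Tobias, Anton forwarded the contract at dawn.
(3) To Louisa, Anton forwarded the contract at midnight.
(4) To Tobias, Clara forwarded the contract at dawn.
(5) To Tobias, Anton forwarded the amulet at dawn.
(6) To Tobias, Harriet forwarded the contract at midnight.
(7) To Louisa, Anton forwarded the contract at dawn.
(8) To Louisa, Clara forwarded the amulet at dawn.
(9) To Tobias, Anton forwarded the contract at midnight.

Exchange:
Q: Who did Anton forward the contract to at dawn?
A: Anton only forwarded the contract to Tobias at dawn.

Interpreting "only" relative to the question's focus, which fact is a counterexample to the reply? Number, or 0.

7

The question "Who did ... to ...?" targets the recipient, so in the reply the focus falls on "Tobias".
So "only" ranges over recipients; the rest (agent = Anton, thing = the contract, setting = at dawn) is presupposed.
Fact (7) keeps agent = Anton, thing = the contract, setting = at dawn but has recipient = Louisa; that refutes the reply.
(Fact (9) would refute a reading with focus on the setting — but that is not what the question asks.)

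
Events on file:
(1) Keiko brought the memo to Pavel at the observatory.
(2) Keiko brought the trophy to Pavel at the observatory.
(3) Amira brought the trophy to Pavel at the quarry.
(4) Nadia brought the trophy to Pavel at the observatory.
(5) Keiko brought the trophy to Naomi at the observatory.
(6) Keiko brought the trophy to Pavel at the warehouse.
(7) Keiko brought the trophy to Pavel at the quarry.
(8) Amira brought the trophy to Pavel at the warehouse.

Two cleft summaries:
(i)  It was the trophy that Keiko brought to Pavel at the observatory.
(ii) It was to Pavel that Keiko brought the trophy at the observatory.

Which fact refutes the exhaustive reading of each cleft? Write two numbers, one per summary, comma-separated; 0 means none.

1, 5

(i): focus "the trophy". Looking for Keiko as agent and Pavel as recipient and at the observatory as setting with some other thing — fact (1) has the memo there. Refuted.
(ii): focus "Pavel". Looking for Keiko as agent and the trophy as thing and at the observatory as setting with some other recipient — fact (5) has Naomi there. Refuted.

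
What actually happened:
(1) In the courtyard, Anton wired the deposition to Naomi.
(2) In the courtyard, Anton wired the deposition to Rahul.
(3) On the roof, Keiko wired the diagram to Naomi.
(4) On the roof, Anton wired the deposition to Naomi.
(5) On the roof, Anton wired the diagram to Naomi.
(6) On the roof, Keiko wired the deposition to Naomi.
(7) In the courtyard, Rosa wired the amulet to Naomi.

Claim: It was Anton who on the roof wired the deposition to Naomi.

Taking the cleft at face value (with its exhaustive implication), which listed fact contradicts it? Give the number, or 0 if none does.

Focus of the cleft: "Anton" (the agent). Presupposed background: the deposition as thing and Naomi as recipient and on the roof as setting.
The exhaustive reading says no other agent fits that background.
Fact (6) shares the background but with agent = Keiko; exhaustivity is violated.

6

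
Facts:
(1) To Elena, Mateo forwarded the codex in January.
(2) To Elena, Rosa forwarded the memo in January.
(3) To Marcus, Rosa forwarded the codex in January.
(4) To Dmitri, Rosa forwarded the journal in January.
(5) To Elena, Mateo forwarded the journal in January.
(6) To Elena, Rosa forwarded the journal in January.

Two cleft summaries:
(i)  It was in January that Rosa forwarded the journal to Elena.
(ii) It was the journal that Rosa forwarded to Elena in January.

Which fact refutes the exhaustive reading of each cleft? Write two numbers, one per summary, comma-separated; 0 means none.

0, 2

(i): focus "in January". No fact shares agent = Rosa, thing = the journal, recipient = Elena with a different setting. 0.
(ii): focus "the journal". Looking for agent = Rosa, recipient = Elena, setting = in January with some other thing — fact (2) has the memo there. Refuted.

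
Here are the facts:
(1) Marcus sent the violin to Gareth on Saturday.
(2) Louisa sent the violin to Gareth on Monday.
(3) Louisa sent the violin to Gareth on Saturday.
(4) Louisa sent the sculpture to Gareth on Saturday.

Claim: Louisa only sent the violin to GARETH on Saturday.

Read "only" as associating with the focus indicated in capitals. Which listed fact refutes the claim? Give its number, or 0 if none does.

0

Focus (in capitals) is "Gareth" — the recipient. "Only" excludes alternative recipients while holding fixed same agent, thing, setting (Louisa / the violin / on Saturday).
No fact matches same agent, thing, setting (Louisa / the violin / on Saturday) with a different recipient — every other fact differs on at least one backgrounded slot. So no fact refutes it.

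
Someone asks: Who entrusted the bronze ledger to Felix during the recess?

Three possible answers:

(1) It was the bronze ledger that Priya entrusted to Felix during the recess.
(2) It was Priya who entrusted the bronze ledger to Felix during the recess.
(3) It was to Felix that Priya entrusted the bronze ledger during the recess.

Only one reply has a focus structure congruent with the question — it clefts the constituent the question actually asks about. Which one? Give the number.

2

The question word "who" targets the subject (agent).
Option (1) clefts "the bronze ledger" — the direct object, not what was asked.
Option (2) clefts "Priya" — that matches what the question asks about.
Option (3) clefts "to Felix" — the recipient, not what was asked.
So the congruent reply is (2).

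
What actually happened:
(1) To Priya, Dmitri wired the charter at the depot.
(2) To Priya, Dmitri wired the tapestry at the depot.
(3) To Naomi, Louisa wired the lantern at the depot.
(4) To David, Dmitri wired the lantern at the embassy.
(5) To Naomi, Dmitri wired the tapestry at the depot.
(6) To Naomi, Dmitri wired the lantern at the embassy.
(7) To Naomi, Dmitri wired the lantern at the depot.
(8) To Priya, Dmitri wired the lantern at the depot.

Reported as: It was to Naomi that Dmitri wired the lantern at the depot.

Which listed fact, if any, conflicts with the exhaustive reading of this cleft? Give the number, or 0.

The cleft puts "Naomi" in focus and presupposes the open proposition with agent = Dmitri, thing = the lantern, setting = at the depot.
Exhaustivity: Naomi is the only recipient satisfying that background.
Fact (8) shares the background but with recipient = Priya; exhaustivity is violated.

8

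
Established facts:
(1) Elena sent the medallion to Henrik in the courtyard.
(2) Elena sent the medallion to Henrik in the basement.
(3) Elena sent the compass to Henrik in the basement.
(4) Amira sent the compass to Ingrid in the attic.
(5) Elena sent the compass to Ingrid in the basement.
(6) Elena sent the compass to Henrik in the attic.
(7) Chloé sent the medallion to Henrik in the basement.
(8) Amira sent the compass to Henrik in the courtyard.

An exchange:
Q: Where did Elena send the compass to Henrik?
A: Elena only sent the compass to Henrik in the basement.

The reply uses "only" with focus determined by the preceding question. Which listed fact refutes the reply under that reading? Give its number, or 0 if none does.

6

The question "Where did ...?" targets the setting, so in the reply the focus falls on "in the basement".
"Only" then excludes alternative settings while the background — Elena as agent and the compass as thing and Henrik as recipient — is held fixed.
Fact (6) keeps Elena as agent and the compass as thing and Henrik as recipient but has setting = in the attic; that refutes the reply.
(Fact (5) would refute a reading with focus on the recipient — but that is not what the question asks.)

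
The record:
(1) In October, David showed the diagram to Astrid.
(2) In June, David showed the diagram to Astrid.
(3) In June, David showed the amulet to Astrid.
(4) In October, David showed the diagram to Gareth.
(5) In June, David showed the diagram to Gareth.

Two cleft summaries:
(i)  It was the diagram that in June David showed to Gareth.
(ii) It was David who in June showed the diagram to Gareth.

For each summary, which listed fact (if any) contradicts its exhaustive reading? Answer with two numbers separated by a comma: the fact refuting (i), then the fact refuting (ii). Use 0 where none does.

0, 0

Summary (i) focuses "the diagram" (the thing); background agent = David, recipient = Gareth, setting = in June. No fact matches that background with a different thing, so 0.
Summary (ii) focuses "David" (the agent); background thing = the diagram, recipient = Gareth, setting = in June. No fact matches that background with a different agent, so 0.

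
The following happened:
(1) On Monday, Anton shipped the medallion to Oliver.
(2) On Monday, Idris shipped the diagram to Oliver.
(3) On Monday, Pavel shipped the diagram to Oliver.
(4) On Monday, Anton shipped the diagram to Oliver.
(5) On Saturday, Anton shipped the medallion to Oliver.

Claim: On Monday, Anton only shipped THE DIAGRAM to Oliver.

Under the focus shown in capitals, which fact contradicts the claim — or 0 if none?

The capitals mark "the diagram" as focus. So "only" rules out other things, with the rest (agent = Anton, recipient = Oliver, setting = on Monday) as background.
Fact (1) matches on agent = Anton, recipient = Oliver, setting = on Monday, but has thing = the medallion instead. That refutes the claim.

1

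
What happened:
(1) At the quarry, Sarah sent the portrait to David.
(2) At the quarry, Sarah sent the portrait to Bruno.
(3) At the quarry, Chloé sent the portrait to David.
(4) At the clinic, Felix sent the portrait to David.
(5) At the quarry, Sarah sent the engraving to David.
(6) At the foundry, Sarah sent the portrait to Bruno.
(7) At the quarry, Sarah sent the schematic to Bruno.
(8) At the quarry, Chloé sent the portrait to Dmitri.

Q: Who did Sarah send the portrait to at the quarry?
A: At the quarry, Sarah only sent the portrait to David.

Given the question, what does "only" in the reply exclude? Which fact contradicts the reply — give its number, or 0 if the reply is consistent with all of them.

2

Answering "Who did ... to ...?" puts focus on the recipient — here, "David".
So "only" ranges over recipients; the rest (same agent, thing, setting (Sarah / the portrait / at the quarry)) is presupposed.
Fact (2) shares the background with a different recipient (Bruno) — counterexample.
(Fact (5) would refute a reading with focus on the thing — but that is not what the question asks.)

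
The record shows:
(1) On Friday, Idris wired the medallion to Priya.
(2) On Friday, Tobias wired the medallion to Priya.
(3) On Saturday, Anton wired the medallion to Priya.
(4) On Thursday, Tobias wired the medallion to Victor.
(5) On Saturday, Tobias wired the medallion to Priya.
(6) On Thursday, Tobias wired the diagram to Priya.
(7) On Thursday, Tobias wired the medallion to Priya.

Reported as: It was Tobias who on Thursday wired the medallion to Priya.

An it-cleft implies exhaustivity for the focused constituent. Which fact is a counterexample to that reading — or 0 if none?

0

Focus of the cleft: "Tobias" (the agent). Presupposed background: thing = the medallion, recipient = Priya, setting = on Thursday.
Exhaustivity: Tobias is the only agent satisfying that background.
Every other fact differs from the presupposition on some backgrounded slot, so none challenges the exhaustivity.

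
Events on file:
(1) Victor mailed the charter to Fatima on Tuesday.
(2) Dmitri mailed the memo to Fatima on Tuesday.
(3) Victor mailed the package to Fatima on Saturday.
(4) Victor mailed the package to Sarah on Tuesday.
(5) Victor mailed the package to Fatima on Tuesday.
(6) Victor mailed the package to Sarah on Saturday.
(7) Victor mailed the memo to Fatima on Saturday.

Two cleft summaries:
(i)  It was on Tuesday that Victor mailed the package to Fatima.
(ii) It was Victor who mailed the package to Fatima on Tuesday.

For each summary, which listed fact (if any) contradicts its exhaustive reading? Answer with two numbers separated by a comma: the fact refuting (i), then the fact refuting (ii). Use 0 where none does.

3, 0

Summary (i) focuses "on Tuesday" (the setting); background same agent, thing, recipient (Victor / the package / Fatima). Fact (3) matches that background with setting = on Saturday — refutes (i).
Summary (ii) focuses "Victor" (the agent); background same thing, recipient, setting (the package / Fatima / on Tuesday). No fact matches that background with a different agent, so 0.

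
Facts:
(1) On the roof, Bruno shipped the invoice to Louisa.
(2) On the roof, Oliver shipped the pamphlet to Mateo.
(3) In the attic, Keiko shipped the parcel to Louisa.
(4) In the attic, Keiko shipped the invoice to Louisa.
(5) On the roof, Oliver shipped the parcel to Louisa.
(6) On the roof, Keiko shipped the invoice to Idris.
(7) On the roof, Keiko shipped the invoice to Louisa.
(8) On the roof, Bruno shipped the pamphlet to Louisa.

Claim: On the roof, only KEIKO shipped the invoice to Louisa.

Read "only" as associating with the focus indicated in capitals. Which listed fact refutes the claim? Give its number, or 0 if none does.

Focus (in capitals) is "Keiko" — the agent. "Only" excludes alternative agents while holding fixed same thing, recipient, setting (the invoice / Louisa / on the roof).
Fact (1) shares the background but differs in agent (Bruno) — a counterexample.

1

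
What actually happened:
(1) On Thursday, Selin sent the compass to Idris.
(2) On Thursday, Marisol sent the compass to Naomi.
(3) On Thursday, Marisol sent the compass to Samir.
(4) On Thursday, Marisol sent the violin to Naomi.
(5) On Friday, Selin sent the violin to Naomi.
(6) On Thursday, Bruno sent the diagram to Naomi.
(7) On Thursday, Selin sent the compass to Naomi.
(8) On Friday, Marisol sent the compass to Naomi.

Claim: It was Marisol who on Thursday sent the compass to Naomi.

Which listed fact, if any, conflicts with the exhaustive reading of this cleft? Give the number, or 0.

7

Focus of the cleft: "Marisol" (the agent). Presupposed background: same thing, recipient, setting (the compass / Naomi / on Thursday).
The exhaustive reading says no other agent fits that background.
Fact (7) shares the background but with agent = Selin; exhaustivity is violated.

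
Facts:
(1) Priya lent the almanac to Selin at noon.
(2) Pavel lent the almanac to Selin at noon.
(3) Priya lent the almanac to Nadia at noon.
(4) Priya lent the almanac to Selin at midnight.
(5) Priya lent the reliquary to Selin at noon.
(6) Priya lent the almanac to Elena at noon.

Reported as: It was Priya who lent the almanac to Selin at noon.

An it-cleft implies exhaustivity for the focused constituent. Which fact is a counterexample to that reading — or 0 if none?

2

The cleft puts "Priya" in focus and presupposes the open proposition with the almanac as thing and Selin as recipient and at noon as setting.
The exhaustive reading says no other agent fits that background.
Fact (2) shares the background but with agent = Pavel; exhaustivity is violated.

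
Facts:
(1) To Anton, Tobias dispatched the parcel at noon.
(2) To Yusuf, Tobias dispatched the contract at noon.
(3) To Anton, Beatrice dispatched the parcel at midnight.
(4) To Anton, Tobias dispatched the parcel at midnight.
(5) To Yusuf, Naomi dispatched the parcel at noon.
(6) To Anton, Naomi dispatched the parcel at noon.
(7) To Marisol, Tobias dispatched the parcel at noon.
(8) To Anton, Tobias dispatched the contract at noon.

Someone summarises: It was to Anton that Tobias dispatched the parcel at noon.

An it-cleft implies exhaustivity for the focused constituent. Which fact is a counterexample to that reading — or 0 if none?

7

The cleft puts "Anton" in focus and presupposes the open proposition with agent = Tobias, thing = the parcel, setting = at noon.
Exhaustivity: Anton is the only recipient satisfying that background.
But fact (7) also has agent = Tobias, thing = the parcel, setting = at noon, with recipient = Marisol — so the exhaustive reading fails.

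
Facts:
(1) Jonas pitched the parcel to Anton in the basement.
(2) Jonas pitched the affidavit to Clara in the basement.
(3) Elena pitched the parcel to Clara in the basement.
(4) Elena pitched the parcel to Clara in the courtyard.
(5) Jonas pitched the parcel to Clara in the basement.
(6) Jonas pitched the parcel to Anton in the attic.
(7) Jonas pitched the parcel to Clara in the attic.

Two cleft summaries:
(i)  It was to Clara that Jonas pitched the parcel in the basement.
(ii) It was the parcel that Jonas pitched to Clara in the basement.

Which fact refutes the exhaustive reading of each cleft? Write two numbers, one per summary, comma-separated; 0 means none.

Summary (i) focuses "Clara" (the recipient); background same agent, thing, setting (Jonas / the parcel / in the basement). Fact (1) matches that background with recipient = Anton — refutes (i).
Summary (ii) focuses "the parcel" (the thing); background same agent, recipient, setting (Jonas / Clara / in the basement). Fact (2) matches that background with thing = the affidavit — refutes (ii).

1, 2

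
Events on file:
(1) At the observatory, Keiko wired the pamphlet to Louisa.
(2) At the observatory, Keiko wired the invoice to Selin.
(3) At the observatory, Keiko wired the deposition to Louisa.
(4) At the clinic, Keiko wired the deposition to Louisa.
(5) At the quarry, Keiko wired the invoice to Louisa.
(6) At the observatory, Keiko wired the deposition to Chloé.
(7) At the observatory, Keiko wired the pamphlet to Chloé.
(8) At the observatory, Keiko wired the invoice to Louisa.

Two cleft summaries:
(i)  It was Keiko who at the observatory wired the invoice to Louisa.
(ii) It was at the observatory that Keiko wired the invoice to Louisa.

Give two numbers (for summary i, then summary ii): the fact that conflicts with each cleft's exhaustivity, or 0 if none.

Summary (i) focuses "Keiko" (the agent); background thing = the invoice, recipient = Louisa, setting = at the observatory. No fact matches that background with a different agent, so 0.
Summary (ii) focuses "at the observatory" (the setting); background agent = Keiko, thing = the invoice, recipient = Louisa. Fact (5) matches that background with setting = at the quarry — refutes (ii).

0, 5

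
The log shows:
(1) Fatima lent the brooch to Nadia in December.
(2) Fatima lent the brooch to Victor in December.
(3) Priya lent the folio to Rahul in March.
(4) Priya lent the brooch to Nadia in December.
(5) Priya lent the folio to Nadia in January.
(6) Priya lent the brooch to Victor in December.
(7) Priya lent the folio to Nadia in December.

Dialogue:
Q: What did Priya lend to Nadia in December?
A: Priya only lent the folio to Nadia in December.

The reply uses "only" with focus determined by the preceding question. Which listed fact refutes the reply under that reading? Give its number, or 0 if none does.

4

Answering "What did ...?" puts focus on the thing — here, "the folio".
So "only" ranges over things; the rest (agent = Priya, recipient = Nadia, setting = in December) is presupposed.
Fact (4) shares the background with a different thing (the brooch) — counterexample.
(Fact (5) would refute a reading with focus on the setting — but that is not what the question asks.)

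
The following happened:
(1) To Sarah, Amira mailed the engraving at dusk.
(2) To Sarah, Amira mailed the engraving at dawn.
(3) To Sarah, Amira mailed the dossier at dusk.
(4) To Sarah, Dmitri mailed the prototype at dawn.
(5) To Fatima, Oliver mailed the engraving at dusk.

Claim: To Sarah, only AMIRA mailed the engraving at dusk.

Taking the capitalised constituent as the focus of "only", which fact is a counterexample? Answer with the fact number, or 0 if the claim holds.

0

Focus (in capitals) is "Amira" — the agent. "Only" excludes alternative agents while holding fixed same thing, recipient, setting (the engraving / Sarah / at dusk).
No fact matches same thing, recipient, setting (the engraving / Sarah / at dusk) with a different agent — every other fact differs on at least one backgrounded slot. So no fact refutes it.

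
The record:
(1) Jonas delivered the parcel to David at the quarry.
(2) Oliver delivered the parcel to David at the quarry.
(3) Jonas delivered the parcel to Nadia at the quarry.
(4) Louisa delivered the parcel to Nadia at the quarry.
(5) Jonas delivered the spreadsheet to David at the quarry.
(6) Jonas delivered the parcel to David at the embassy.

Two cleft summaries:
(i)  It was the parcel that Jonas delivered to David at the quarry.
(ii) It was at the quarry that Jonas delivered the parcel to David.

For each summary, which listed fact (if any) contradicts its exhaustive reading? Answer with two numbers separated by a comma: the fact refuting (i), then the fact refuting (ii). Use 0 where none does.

5, 6

(i): focus "the parcel". Looking for same agent, recipient, setting (Jonas / David / at the quarry) with some other thing — fact (5) has the spreadsheet there. Refuted.
(ii): focus "at the quarry". Looking for same agent, thing, recipient (Jonas / the parcel / David) with some other setting — fact (6) has at the embassy there. Refuted.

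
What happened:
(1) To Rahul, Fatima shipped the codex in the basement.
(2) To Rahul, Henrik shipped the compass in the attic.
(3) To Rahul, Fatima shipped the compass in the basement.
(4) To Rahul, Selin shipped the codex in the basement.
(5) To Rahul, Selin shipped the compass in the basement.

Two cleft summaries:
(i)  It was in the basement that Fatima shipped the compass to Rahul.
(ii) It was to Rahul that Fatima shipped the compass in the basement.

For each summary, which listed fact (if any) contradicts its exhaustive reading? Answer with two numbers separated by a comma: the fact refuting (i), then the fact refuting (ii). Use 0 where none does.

Summary (i) focuses "in the basement" (the setting); background agent = Fatima, thing = the compass, recipient = Rahul. No fact matches that background with a different setting, so 0.
Summary (ii) focuses "Rahul" (the recipient); background agent = Fatima, thing = the compass, setting = in the basement. No fact matches that background with a different recipient, so 0.

0, 0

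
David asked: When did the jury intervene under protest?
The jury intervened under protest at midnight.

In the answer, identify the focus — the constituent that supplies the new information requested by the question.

The wh-word "when" asks about the time.
In the answer, "the jury" and "under protest" are given — repeated from the question.
The constituent filling the time gap is "at midnight"; that is the focus and would carry nuclear stress.

at midnight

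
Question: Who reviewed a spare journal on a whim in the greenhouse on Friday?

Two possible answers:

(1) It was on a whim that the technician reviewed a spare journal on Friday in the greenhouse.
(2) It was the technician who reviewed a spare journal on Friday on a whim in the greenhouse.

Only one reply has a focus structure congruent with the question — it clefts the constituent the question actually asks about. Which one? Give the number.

2

The question word "who" targets the subject (agent).
Option (1) clefts "on a whim" — the manner, not what was asked.
Option (2) clefts "the technician" — that matches what the question asks about.
So the congruent reply is (2).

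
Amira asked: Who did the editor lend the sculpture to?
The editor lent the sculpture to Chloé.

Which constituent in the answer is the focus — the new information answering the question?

The wh-word "who" asks about the recipient.
In the answer, "the editor" and "the sculpture" are given — repeated from the question.
The constituent filling the recipient gap is "to Chloé"; that is the focus and would carry nuclear stress.

to Chloé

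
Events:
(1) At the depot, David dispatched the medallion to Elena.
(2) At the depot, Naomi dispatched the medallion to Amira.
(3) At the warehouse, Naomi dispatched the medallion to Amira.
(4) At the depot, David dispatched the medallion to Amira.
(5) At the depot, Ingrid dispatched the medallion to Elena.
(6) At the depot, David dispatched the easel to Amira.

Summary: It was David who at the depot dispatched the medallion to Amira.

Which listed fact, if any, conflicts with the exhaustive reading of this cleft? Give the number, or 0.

2

Focus of the cleft: "David" (the agent). Presupposed background: thing = the medallion, recipient = Amira, setting = at the depot.
Exhaustivity: David is the only agent satisfying that background.
But fact (2) also has thing = the medallion, recipient = Amira, setting = at the depot, with agent = Naomi — so the exhaustive reading fails.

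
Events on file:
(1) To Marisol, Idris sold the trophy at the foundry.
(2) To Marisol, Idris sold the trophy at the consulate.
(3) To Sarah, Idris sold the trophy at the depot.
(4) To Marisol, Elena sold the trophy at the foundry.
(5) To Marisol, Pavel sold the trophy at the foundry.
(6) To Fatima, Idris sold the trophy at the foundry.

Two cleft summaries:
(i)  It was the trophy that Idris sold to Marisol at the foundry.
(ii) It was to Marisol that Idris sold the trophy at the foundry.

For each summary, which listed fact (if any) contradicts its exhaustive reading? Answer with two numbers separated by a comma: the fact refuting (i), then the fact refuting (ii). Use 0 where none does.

(i): focus "the trophy". No fact shares same agent, recipient, setting (Idris / Marisol / at the foundry) with a different thing. 0.
(ii): focus "Marisol". Looking for same agent, thing, setting (Idris / the trophy / at the foundry) with some other recipient — fact (6) has Fatima there. Refuted.

0, 6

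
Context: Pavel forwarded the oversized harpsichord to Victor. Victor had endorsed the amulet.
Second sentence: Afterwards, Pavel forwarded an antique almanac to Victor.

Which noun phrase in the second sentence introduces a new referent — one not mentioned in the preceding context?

an antique almanac

"Pavel" and "Victor" in the second sentence are given — already mentioned in the context.
"an antique almanac" has no antecedent in the context; it is discourse-new (the indefinite article also signals a new referent).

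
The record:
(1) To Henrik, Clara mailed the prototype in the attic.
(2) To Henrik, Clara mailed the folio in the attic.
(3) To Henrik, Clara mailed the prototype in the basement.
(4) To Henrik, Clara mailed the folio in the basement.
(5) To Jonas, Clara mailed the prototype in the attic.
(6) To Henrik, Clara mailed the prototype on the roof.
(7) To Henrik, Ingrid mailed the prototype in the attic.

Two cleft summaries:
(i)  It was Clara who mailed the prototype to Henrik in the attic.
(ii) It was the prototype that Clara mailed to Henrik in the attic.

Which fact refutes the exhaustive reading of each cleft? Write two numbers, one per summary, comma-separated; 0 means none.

Summary (i) focuses "Clara" (the agent); background thing = the prototype, recipient = Henrik, setting = in the attic. Fact (7) matches that background with agent = Ingrid — refutes (i).
Summary (ii) focuses "the prototype" (the thing); background agent = Clara, recipient = Henrik, setting = in the attic. Fact (2) matches that background with thing = the folio — refutes (ii).

7, 2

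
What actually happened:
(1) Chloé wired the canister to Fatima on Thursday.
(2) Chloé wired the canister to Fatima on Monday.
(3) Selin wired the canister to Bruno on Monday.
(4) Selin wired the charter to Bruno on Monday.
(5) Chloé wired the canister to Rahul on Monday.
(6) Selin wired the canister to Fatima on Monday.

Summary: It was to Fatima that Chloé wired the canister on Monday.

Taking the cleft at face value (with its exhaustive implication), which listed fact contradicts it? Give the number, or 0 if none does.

The cleft puts "Fatima" in focus and presupposes the open proposition with agent = Chloé, thing = the canister, setting = on Monday.
Exhaustivity: Fatima is the only recipient satisfying that background.
Fact (5) shares the background but with recipient = Rahul; exhaustivity is violated.

5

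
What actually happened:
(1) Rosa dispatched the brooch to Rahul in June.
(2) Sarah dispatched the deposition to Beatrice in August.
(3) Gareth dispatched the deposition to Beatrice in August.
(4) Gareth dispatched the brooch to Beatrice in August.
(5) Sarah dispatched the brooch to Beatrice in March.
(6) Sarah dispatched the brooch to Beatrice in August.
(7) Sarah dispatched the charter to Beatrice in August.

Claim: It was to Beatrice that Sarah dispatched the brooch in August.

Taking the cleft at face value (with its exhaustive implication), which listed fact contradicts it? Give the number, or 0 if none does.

0

Focus of the cleft: "Beatrice" (the recipient). Presupposed background: Sarah as agent and the brooch as thing and in August as setting.
The exhaustive reading says no other recipient fits that background.
Every other fact differs from the presupposition on some backgrounded slot, so none challenges the exhaustivity.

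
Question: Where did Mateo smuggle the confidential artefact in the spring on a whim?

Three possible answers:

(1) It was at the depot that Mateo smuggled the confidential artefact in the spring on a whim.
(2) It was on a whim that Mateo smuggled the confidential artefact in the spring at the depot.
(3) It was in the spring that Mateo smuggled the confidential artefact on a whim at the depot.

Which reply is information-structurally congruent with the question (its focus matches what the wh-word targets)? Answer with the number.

1

The question word "where" targets the location.
Option (1) clefts "at the depot" — that matches what the question asks about.
Option (2) clefts "on a whim" — the manner, not what was asked.
Option (3) clefts "in the spring" — the time, not what was asked.
So the congruent reply is (1).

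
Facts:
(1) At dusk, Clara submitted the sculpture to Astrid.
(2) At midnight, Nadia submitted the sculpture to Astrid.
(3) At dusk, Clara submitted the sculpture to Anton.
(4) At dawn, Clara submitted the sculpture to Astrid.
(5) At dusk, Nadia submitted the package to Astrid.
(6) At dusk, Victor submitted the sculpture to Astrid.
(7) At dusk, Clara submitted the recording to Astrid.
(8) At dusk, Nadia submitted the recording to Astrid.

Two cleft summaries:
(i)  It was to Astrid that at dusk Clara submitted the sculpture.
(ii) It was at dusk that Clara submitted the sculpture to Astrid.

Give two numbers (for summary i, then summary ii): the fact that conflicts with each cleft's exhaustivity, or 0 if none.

3, 4

Summary (i) focuses "Astrid" (the recipient); background Clara as agent and the sculpture as thing and at dusk as setting. Fact (3) matches that background with recipient = Anton — refutes (i).
Summary (ii) focuses "at dusk" (the setting); background Clara as agent and the sculpture as thing and Astrid as recipient. Fact (4) matches that background with setting = at dawn — refutes (ii).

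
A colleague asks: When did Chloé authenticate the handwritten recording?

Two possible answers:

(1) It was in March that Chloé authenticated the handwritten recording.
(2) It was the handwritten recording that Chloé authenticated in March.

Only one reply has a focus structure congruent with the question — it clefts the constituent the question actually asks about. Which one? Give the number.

1

The question word "when" targets the time.
Option (1) clefts "in March" — that matches what the question asks about.
Option (2) clefts "the handwritten recording" — the direct object, not what was asked.
So the congruent reply is (1).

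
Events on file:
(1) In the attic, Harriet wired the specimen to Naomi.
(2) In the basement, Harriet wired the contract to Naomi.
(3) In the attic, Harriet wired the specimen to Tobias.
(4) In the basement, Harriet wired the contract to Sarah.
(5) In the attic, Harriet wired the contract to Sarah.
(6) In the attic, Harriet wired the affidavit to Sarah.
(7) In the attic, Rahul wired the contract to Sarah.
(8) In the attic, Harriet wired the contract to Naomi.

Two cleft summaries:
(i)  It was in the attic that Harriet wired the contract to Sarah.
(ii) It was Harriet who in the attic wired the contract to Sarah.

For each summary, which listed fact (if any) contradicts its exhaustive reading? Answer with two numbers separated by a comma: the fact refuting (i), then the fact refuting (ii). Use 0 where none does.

4, 7

(i): focus "in the attic". Looking for agent = Harriet, thing = the contract, recipient = Sarah with some other setting — fact (4) has in the basement there. Refuted.
(ii): focus "Harriet". Looking for thing = the contract, recipient = Sarah, setting = in the attic with some other agent — fact (7) has Rahul there. Refuted.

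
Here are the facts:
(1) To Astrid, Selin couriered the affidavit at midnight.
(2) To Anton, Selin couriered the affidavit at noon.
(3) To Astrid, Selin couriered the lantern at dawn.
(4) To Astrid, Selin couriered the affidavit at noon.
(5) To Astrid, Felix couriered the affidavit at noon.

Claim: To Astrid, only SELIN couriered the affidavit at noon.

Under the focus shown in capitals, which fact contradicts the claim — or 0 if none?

5

Focus (in capitals) is "Selin" — the agent. "Only" excludes alternative agents while holding fixed same thing, recipient, setting (the affidavit / Astrid / at noon).
Fact (5) shares the background but differs in agent (Felix) — a counterexample.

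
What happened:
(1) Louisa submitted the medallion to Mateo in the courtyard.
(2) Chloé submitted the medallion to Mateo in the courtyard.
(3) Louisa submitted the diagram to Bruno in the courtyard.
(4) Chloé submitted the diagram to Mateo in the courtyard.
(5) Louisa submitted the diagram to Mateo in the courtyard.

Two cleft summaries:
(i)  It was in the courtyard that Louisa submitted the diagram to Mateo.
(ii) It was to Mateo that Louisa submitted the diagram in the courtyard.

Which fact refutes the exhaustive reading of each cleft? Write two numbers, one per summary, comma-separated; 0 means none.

0, 3

(i): focus "in the courtyard". No fact shares agent = Louisa, thing = the diagram, recipient = Mateo with a different setting. 0.
(ii): focus "Mateo". Looking for agent = Louisa, thing = the diagram, setting = in the courtyard with some other recipient — fact (3) has Bruno there. Refuted.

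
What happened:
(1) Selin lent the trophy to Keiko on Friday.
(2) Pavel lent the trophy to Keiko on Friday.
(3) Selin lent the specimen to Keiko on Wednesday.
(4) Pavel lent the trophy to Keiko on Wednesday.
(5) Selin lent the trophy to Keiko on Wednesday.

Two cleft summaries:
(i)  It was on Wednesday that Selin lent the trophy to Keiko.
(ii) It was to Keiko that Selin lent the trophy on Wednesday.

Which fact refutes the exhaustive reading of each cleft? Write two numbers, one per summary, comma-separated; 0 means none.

1, 0

(i): focus "on Wednesday". Looking for Selin as agent and the trophy as thing and Keiko as recipient with some other setting — fact (1) has on Friday there. Refuted.
(ii): focus "Keiko". No fact shares Selin as agent and the trophy as thing and on Wednesday as setting with a different recipient. 0.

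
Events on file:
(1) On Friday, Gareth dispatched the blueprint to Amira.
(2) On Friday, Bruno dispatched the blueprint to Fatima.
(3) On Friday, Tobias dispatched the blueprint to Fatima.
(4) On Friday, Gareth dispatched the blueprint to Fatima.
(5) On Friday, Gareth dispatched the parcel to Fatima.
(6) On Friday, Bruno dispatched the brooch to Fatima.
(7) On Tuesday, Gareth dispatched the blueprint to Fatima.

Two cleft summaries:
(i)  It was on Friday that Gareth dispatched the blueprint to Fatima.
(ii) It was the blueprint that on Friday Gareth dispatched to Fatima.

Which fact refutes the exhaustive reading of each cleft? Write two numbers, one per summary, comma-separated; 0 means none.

7, 5

(i): focus "on Friday". Looking for agent = Gareth, thing = the blueprint, recipient = Fatima with some other setting — fact (7) has on Tuesday there. Refuted.
(ii): focus "the blueprint". Looking for agent = Gareth, recipient = Fatima, setting = on Friday with some other thing — fact (5) has the parcel there. Refuted.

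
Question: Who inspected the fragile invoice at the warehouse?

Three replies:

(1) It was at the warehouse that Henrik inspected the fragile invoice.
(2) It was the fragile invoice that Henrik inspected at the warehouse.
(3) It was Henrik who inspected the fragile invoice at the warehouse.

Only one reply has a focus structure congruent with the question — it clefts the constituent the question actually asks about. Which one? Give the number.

The question word "who" targets the subject (agent).
Option (1) clefts "at the warehouse" — the location, not what was asked.
Option (2) clefts "the fragile invoice" — the direct object, not what was asked.
Option (3) clefts "Henrik" — that matches what the question asks about.
So the congruent reply is (3).

3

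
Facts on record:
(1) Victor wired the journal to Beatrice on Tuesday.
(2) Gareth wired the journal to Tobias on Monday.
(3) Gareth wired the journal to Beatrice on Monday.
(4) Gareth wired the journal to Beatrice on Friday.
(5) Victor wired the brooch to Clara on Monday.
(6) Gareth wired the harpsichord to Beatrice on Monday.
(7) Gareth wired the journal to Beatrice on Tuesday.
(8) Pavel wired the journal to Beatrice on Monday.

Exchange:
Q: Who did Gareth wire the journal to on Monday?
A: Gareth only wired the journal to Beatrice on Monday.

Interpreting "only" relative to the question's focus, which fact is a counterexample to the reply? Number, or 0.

Answering "Who did ... to ...?" puts focus on the recipient — here, "Beatrice".
"Only" then excludes alternative recipients while the background — Gareth as agent and the journal as thing and on Monday as setting — is held fixed.
Fact (2) keeps Gareth as agent and the journal as thing and on Monday as setting but has recipient = Tobias; that refutes the reply.
(Fact (6) would refute a reading with focus on the thing — but that is not what the question asks.)

2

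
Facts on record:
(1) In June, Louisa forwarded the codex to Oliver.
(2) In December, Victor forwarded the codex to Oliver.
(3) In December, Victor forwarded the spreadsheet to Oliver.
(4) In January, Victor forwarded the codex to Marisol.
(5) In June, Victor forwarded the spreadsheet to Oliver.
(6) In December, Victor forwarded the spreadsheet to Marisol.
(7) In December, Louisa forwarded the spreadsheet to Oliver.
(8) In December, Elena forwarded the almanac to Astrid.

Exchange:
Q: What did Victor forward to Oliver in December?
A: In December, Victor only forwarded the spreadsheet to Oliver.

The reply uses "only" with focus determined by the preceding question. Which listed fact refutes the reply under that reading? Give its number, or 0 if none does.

2

Answering "What did ...?" puts focus on the thing — here, "the spreadsheet".
"Only" then excludes alternative things while the background — agent = Victor, recipient = Oliver, setting = in December — is held fixed.
Fact (2) shares the background with a different thing (the codex) — counterexample.
(Fact (5) would refute a reading with focus on the setting — but that is not what the question asks.)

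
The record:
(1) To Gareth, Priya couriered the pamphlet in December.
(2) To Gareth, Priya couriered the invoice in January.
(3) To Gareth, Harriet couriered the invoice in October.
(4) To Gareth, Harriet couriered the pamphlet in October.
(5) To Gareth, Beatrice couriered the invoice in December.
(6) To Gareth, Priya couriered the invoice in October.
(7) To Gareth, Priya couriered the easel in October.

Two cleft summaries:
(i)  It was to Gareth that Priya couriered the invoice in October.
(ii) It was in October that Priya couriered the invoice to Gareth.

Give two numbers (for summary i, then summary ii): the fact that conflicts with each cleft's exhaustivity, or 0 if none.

(i): focus "Gareth". No fact shares agent = Priya, thing = the invoice, setting = in October with a different recipient. 0.
(ii): focus "in October". Looking for agent = Priya, thing = the invoice, recipient = Gareth with some other setting — fact (2) has in January there. Refuted.

0, 2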